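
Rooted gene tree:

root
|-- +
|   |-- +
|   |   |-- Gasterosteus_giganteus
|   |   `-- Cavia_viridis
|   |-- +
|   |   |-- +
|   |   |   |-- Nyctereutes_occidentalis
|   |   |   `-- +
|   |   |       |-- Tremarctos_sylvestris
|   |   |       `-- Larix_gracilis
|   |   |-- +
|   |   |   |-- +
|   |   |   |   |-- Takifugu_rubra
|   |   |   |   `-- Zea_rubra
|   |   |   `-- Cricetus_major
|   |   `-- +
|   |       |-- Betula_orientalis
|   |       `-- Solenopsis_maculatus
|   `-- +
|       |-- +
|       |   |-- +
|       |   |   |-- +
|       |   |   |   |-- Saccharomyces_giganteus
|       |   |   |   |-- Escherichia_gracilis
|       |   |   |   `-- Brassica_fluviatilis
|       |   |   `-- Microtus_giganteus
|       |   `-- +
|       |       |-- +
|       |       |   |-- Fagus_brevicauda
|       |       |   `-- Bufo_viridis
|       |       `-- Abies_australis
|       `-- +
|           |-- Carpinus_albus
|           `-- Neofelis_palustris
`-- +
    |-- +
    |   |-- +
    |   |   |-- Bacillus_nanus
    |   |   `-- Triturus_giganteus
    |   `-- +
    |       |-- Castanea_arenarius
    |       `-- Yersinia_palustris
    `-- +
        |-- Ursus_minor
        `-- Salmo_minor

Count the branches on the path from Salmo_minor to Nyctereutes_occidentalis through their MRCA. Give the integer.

7

The MRCA of Salmo_minor and Nyctereutes_occidentalis is the root of the tree.
From Salmo_minor up to that node: 3 branches. From Nyctereutes_occidentalis up to the same node: 4 branches. Total: 3 + 4 = 7.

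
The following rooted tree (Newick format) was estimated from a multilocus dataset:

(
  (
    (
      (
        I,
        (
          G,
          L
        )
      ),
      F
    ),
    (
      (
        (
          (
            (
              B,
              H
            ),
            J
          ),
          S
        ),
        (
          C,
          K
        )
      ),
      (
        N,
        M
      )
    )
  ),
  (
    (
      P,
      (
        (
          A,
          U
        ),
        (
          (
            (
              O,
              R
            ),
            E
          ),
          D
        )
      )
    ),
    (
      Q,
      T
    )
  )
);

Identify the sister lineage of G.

G attaches to the tree at the node subtending (G,L).
The other lineage descending from that same node — the sister group — is the single tip L.

L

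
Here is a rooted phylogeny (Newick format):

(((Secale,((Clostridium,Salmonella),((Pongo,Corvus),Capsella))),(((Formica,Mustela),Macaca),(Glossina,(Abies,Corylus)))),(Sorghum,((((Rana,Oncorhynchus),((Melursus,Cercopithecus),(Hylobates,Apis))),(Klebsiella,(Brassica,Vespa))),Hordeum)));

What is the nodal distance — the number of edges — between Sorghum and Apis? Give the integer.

7

The MRCA of Sorghum and Apis is the node subtending (Sorghum,((((Rana,Oncorhynchus),((Melursus,Cercopithecus),(Hylobates,Apis))),(Klebsiella,(Brassica,Vespa))),Hordeum)).
From Sorghum up to that node: 1 branch. From Apis up to the same node: 6 branches. Total: 1 + 6 = 7.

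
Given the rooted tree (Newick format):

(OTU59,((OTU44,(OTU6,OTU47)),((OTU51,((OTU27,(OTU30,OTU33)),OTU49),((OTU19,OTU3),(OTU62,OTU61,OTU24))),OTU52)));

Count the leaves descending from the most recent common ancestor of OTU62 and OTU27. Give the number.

10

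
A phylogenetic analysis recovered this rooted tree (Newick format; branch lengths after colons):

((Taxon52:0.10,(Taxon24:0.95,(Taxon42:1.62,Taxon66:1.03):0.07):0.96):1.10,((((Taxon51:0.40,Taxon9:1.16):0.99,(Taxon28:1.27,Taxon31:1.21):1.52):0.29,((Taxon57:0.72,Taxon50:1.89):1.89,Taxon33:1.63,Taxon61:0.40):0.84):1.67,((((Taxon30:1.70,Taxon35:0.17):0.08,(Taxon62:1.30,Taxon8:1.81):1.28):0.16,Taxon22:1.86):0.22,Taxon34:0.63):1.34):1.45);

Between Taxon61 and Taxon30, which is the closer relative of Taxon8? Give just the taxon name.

The MRCA of Taxon8 and Taxon30 subtends ((Taxon30,Taxon35),(Taxon62,Taxon8)) (4 taxa).
The MRCA of Taxon8 and Taxon61 subtends ((((Taxon51,Taxon9),(Taxon28,Taxon31)),((Taxon57,Taxon50),Taxon33,Taxon61)),((((Taxon30,Taxon35),(Taxon62,Taxon8)),Taxon22),Taxon34)) (14 taxa).
The first is nested inside the second, so Taxon8 shares a more recent common ancestor with Taxon30.

Taxon30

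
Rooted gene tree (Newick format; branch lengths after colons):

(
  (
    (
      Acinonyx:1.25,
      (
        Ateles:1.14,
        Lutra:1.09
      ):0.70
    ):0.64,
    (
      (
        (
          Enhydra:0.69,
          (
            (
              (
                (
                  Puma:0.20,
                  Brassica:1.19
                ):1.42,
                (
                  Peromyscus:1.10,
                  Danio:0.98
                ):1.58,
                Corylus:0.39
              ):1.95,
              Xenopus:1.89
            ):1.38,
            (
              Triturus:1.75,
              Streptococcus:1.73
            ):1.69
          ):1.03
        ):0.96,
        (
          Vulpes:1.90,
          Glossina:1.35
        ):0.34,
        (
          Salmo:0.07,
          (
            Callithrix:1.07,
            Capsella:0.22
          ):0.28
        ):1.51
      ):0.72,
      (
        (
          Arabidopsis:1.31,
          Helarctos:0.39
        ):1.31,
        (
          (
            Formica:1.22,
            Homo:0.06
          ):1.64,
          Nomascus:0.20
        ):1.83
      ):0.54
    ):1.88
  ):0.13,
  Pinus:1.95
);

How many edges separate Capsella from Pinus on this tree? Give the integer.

7

The MRCA of Capsella and Pinus is the root of the tree.
From Capsella up to that node: 6 branches. From Pinus up to the same node: 1 branch. Total: 6 + 1 = 7.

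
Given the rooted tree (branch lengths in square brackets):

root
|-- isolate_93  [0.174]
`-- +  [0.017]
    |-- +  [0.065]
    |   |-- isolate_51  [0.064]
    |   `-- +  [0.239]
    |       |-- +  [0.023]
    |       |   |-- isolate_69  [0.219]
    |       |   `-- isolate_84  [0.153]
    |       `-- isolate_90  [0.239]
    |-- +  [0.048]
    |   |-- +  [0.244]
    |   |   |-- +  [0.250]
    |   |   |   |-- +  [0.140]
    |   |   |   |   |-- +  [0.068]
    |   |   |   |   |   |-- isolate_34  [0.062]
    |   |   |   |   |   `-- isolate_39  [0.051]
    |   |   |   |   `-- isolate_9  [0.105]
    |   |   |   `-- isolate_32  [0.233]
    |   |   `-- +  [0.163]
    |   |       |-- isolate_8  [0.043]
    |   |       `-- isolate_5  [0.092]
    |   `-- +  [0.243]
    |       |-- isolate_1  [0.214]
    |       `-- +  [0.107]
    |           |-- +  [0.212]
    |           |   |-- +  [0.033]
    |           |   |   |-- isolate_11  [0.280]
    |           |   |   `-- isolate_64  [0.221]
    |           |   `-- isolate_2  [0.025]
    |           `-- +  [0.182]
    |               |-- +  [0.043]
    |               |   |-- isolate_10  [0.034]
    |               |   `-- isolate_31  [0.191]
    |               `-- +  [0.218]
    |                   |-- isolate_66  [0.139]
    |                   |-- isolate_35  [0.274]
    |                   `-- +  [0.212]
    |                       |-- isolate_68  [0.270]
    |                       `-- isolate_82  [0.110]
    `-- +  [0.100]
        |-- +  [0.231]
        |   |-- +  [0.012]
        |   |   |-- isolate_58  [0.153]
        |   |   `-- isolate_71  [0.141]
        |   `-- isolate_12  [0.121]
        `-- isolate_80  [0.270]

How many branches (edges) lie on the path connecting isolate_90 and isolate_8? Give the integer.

7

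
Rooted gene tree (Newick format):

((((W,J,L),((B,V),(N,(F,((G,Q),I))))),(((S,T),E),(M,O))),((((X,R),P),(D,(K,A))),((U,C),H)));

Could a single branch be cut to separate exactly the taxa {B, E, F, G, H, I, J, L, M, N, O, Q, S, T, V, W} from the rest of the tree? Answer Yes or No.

No

The MRCA of the listed taxa is the root, so the smallest clade containing them is the whole tree.
That clade also contains A, C, D, K, P, R, U, X, which are not in the proposed group, so the group is not monophyletic.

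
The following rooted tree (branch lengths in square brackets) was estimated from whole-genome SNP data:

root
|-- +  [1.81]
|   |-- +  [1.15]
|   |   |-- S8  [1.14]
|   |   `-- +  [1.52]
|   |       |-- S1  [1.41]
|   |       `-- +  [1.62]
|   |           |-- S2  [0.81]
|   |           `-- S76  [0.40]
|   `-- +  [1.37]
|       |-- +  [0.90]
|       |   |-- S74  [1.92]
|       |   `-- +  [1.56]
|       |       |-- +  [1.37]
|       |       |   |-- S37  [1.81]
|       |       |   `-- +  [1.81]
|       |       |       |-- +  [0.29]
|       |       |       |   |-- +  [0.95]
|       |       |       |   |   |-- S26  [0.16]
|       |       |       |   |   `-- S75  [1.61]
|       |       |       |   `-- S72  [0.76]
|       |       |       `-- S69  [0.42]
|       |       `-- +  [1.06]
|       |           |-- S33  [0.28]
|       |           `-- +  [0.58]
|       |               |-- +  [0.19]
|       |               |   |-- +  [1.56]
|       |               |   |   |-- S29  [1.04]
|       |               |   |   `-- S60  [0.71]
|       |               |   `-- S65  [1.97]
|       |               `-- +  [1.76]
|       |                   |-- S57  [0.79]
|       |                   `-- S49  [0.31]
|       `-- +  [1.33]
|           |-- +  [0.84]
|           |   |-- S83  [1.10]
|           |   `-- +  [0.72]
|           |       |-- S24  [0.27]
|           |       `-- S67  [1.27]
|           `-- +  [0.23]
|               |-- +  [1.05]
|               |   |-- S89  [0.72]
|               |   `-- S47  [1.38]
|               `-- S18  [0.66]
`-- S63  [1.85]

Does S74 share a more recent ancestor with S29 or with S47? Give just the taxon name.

S29

The MRCA of S74 and S29 subtends (S74,((S37,(((S26,S75),S72),S69)),(S33,(((S29,S60),S65),(S57,S49))))) (12 taxa).
The MRCA of S74 and S47 subtends ((S74,((S37,(((S26,S75),S72),S69)),(S33,(((S29,S60),S65),(S57,S49))))),((S83,(S24,S67)),((S89,S47),S18))) (18 taxa).
The first is nested inside the second, so S74 shares a more recent common ancestor with S29.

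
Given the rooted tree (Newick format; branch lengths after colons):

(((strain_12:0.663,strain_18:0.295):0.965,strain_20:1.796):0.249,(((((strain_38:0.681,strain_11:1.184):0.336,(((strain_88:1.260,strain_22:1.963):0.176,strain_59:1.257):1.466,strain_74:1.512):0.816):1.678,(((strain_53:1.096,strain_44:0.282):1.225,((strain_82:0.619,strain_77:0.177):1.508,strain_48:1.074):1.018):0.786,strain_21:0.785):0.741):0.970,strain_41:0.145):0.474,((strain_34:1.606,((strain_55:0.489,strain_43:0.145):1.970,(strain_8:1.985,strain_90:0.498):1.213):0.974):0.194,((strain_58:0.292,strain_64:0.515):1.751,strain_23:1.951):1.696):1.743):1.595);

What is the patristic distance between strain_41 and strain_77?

5.345

The path runs strain_41 → … → MRCA → … → strain_77; the MRCA is the node subtending ((((strain_38,strain_11),(((strain_88,strain_22),strain_59),strain_74)),(((strain_53,strain_44),((strain_82,strain_77),strain_48)),strain_21)),strain_41).
Branch lengths along that path: 0.145 + 0.970 + 0.741 + 0.786 + 1.018 + 1.508 + 0.177 = 5.345.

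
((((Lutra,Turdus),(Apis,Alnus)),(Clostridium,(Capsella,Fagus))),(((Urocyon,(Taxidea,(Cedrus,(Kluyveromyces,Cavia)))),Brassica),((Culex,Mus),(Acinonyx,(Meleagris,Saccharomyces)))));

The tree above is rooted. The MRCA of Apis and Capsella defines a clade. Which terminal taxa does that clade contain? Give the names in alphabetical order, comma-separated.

Alnus, Apis, Capsella, Clostridium, Fagus, Lutra, Turdus

Tracing Apis: it sits inside (Apis,Alnus).
Tracing Capsella: it sits inside (Capsella,Fagus).
The smallest clade enclosing both is (((Lutra,Turdus),(Apis,Alnus)),(Clostridium,(Capsella,Fagus))); the answer is its 7 terminal taxa in alphabetical order.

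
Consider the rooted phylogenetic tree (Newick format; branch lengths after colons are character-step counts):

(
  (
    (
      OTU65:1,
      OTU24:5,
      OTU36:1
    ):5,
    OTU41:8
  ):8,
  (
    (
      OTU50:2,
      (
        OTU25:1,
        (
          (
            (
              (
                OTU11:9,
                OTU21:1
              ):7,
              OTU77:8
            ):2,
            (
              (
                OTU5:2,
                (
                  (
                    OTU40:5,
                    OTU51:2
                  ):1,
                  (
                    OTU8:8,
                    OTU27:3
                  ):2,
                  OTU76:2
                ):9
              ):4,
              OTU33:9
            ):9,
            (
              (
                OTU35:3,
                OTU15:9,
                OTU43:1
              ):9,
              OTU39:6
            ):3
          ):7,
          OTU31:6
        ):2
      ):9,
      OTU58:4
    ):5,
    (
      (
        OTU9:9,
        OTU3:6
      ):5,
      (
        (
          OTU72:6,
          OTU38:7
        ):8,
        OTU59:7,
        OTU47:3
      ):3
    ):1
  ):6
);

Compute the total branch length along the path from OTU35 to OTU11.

33

The path runs OTU35 → … → MRCA → … → OTU11; the MRCA is the node subtending (((OTU11,OTU21),OTU77),((OTU5,((OTU40,OTU51),(OTU8,OTU27),OTU76)),OTU33),((OTU35,OTU15,OTU43),OTU39)).
Branch lengths along that path: 3 + 9 + 3 + 2 + 7 + 9 = 33.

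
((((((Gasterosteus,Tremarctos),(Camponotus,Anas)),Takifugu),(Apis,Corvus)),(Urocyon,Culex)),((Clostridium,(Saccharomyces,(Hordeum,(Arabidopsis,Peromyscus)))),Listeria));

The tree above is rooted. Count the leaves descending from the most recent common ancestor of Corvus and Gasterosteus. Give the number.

7

The MRCA of Corvus and Gasterosteus is the node subtending ((((Gasterosteus,Tremarctos),(Camponotus,Anas)),Takifugu),(Apis,Corvus)).
That clade contains 7 terminal taxa: Anas, Apis, Camponotus, Corvus, Gasterosteus, Takifugu, Tremarctos.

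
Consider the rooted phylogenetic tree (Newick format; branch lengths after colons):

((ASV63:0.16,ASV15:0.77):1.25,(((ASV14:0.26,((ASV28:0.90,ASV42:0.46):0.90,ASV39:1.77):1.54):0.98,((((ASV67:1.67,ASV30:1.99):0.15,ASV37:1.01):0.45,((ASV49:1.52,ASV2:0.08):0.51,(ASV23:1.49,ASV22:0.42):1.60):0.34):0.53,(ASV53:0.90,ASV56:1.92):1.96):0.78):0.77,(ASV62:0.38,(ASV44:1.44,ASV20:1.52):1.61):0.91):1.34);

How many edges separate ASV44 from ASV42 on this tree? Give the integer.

The MRCA of ASV44 and ASV42 is the node subtending (((ASV14,((ASV28,ASV42),ASV39)),((((ASV67,ASV30),ASV37),((ASV49,ASV2),(ASV23,ASV22))),(ASV53,ASV56))),(ASV62,(ASV44,ASV20))).
From ASV44 up to that node: 3 branches. From ASV42 up to the same node: 5 branches. Total: 3 + 5 = 8.

8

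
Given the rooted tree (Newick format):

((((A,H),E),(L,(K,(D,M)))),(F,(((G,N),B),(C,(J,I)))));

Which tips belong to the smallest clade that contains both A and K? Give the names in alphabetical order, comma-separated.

A, D, E, H, K, L, M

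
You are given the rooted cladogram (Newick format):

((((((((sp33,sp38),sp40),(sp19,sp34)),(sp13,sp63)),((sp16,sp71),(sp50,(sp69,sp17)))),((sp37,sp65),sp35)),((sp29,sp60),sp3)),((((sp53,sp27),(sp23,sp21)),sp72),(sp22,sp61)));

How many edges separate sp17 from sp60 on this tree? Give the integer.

The MRCA of sp17 and sp60 is the node subtending (((((((sp33,sp38),sp40),(sp19,sp34)),(sp13,sp63)),((sp16,sp71),(sp50,(sp69,sp17)))),((sp37,sp65),sp35)),((sp29,sp60),sp3)).
From sp17 up to that node: 6 branches. From sp60 up to the same node: 3 branches. Total: 6 + 3 = 9.

9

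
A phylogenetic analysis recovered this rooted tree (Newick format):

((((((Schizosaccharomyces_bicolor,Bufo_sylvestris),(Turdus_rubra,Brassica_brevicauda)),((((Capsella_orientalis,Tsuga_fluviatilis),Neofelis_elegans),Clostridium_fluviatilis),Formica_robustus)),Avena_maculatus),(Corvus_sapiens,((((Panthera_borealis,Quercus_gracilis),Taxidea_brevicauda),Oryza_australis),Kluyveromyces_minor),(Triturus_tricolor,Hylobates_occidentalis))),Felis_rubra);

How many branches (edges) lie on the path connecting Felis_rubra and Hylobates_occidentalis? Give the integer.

The MRCA of Felis_rubra and Hylobates_occidentalis is the root of the tree.
From Felis_rubra up to that node: 1 branch. From Hylobates_occidentalis up to the same node: 4 branches. Total: 1 + 4 = 5.

5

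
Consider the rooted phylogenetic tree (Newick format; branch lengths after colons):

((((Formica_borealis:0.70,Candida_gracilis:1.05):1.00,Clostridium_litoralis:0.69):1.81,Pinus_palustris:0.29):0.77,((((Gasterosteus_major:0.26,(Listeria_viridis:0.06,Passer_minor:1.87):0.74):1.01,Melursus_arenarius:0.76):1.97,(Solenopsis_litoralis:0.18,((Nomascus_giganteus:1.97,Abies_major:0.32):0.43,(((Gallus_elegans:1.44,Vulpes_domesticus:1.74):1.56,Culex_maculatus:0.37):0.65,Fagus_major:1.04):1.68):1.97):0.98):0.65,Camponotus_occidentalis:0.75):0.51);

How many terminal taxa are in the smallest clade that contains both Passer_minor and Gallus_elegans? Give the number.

The MRCA of Passer_minor and Gallus_elegans is the node subtending (((Gasterosteus_major,(Listeria_viridis,Passer_minor)),Melursus_arenarius),(Solenopsis_litoralis,((Nomascus_giganteus,Abies_major),(((Gallus_elegans,Vulpes_domesticus),Culex_maculatus),Fagus_major)))).
That clade contains 11 terminal taxa: Abies_major, Culex_maculatus, Fagus_major, Gallus_elegans, Gasterosteus_major, Listeria_viridis, Melursus_arenarius, Nomascus_giganteus, Passer_minor, Solenopsis_litoralis, Vulpes_domesticus.

11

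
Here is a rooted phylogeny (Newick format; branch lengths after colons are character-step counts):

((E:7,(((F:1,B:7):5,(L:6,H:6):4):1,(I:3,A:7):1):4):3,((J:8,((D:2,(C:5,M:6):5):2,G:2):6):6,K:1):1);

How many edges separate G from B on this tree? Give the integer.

9

The MRCA of G and B is the root of the tree.
From G up to that node: 4 branches. From B up to the same node: 5 branches. Total: 4 + 5 = 9.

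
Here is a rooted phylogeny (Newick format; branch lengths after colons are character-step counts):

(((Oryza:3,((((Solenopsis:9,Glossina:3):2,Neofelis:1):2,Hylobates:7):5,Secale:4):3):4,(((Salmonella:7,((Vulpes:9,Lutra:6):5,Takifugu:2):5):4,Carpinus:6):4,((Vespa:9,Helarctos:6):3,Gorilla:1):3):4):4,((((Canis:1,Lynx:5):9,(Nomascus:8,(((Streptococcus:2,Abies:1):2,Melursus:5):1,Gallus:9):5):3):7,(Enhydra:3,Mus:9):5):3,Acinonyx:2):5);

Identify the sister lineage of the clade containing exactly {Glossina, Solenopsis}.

The clade containing exactly {Glossina, Solenopsis} attaches to the tree at the node subtending ((Solenopsis,Glossina),Neofelis).
The other lineage descending from that same node — the sister group — is the single tip Neofelis.

Neofelis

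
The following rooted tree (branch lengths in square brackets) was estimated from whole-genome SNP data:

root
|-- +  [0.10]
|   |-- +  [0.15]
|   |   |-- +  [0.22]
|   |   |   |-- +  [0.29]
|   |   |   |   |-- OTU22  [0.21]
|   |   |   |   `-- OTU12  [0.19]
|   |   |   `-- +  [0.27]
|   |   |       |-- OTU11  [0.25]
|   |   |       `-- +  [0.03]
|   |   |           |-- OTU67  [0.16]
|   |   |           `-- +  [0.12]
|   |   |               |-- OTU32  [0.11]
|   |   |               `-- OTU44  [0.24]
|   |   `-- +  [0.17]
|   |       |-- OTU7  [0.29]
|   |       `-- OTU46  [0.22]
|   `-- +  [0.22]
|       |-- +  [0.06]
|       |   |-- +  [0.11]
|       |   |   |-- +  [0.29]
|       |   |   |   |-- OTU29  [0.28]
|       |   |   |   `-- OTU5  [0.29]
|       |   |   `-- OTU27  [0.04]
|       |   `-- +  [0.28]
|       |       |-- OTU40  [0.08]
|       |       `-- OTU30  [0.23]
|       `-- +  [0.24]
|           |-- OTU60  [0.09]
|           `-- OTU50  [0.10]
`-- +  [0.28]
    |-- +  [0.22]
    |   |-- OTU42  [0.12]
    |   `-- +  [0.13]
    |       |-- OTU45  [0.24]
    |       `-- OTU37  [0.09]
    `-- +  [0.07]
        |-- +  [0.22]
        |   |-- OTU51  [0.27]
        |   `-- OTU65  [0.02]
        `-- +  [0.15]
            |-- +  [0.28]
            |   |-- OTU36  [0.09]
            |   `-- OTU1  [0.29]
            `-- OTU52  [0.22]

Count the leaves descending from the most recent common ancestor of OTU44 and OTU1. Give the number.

The MRCA of OTU44 and OTU1 is the root, so the clade is the entire tree.
That clade contains 23 terminal taxa: OTU1, OTU11, OTU12, OTU22, OTU27, OTU29, OTU30, OTU32, OTU36, OTU37, OTU40, OTU42, OTU44, OTU45, OTU46, OTU5, OTU50, OTU51, OTU52, OTU60, OTU65, OTU67, OTU7.

23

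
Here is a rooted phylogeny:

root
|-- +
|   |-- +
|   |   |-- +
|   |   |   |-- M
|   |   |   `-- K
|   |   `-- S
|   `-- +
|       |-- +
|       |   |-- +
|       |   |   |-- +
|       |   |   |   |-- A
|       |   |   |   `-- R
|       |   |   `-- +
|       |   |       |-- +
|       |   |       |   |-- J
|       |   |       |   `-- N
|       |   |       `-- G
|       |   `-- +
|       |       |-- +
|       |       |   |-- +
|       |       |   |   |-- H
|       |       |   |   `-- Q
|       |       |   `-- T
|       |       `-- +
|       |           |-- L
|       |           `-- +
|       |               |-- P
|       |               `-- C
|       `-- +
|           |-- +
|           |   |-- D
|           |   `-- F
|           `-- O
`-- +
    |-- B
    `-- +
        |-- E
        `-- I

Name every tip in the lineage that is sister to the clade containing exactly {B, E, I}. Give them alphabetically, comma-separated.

A, C, D, F, G, H, J, K, L, M, N, O, P, Q, R, S, T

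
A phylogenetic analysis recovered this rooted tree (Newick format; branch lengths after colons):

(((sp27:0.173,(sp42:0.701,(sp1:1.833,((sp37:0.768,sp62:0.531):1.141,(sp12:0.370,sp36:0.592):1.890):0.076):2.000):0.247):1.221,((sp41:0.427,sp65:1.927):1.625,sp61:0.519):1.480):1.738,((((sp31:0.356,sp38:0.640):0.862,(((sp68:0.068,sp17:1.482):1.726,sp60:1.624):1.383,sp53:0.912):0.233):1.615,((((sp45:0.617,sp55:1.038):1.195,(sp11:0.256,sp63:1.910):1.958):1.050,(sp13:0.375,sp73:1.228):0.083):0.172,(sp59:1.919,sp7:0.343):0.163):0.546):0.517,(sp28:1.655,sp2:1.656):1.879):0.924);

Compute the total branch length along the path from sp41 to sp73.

The path runs sp41 → … → MRCA → … → sp73; the MRCA is the root of the tree.
Branch lengths along that path: 0.427 + 1.625 + 1.480 + 1.738 + 0.924 + 0.517 + 0.546 + 0.172 + 0.083 + 1.228 = 8.740.

8.740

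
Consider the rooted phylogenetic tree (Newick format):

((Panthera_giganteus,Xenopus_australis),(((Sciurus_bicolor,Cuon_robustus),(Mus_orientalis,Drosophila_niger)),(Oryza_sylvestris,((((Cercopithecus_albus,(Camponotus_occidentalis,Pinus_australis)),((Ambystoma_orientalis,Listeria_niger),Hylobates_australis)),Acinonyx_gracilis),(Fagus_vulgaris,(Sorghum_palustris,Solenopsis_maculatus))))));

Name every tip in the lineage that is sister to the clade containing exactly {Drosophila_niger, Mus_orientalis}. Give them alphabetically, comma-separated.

Cuon_robustus, Sciurus_bicolor

The clade containing exactly {Drosophila_niger, Mus_orientalis} attaches to the tree at the node subtending ((Sciurus_bicolor,Cuon_robustus),(Mus_orientalis,Drosophila_niger)).
The other lineage descending from that same node — the sister group — is (Sciurus_bicolor,Cuon_robustus); its 2 tips in alphabetical order are the answer.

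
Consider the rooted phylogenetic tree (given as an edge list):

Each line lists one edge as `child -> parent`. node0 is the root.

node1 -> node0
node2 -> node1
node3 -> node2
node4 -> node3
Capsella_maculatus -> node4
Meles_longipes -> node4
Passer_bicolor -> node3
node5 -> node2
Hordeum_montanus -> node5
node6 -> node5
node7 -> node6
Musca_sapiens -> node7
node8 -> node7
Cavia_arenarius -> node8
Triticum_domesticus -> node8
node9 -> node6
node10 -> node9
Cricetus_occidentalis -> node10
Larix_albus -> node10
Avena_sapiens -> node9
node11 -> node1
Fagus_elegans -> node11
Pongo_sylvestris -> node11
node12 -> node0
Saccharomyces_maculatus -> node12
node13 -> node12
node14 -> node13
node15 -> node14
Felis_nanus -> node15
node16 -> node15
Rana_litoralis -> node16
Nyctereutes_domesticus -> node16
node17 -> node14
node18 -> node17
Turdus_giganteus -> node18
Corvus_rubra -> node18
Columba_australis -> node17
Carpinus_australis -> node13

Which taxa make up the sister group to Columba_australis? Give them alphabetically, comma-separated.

Corvus_rubra, Turdus_giganteus

Columba_australis attaches to the tree at the node subtending ((Turdus_giganteus,Corvus_rubra),Columba_australis).
The other lineage descending from that same node — the sister group — is (Turdus_giganteus,Corvus_rubra); its 2 tips in alphabetical order are the answer.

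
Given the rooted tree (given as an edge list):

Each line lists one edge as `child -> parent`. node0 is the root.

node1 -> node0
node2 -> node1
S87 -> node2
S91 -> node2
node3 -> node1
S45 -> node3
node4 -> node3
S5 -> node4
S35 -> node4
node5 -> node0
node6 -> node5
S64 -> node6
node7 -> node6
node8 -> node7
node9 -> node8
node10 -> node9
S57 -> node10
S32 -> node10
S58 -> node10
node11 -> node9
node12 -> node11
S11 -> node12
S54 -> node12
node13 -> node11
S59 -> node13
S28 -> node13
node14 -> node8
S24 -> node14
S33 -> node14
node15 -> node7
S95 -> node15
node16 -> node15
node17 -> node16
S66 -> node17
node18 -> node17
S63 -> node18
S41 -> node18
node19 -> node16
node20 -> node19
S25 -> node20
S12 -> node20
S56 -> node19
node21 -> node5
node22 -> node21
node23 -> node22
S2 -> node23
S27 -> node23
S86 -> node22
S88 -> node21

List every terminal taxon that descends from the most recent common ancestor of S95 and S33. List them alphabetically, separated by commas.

S11, S12, S24, S25, S28, S32, S33, S41, S54, S56, S57, S58, S59, S63, S66, S95

Tracing S95: it sits inside (S95,((S66,(S63,S41)),((S25,S12),S56))).
Tracing S33: it sits inside (S24,S33).
The smallest clade enclosing both is ((((S57,S32,S58),((S11,S54),(S59,S28))),(S24,S33)),(S95,((S66,(S63,S41)),((S25,S12),S56)))); the answer is its 16 terminal taxa in alphabetical order.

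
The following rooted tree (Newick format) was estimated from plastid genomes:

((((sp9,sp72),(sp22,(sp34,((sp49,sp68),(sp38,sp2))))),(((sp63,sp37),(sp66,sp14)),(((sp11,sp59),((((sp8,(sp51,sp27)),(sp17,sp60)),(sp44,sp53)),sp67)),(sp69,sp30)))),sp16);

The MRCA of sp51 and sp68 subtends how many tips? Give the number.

24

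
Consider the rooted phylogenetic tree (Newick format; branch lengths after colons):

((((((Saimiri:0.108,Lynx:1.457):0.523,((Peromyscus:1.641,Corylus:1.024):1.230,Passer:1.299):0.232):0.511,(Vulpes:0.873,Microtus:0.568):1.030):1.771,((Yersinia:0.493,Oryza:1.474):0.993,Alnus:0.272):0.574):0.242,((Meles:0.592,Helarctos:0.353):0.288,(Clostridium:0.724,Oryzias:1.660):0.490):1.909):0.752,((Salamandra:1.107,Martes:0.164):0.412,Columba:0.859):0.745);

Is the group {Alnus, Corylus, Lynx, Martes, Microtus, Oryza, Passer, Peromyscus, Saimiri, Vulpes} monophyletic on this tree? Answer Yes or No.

The MRCA of the listed taxa is the root, so the smallest clade containing them is the whole tree.
That clade also contains Clostridium, Columba, Helarctos, Meles, Oryzias, Salamandra, Yersinia, which are not in the proposed group, so the group is not monophyletic.

No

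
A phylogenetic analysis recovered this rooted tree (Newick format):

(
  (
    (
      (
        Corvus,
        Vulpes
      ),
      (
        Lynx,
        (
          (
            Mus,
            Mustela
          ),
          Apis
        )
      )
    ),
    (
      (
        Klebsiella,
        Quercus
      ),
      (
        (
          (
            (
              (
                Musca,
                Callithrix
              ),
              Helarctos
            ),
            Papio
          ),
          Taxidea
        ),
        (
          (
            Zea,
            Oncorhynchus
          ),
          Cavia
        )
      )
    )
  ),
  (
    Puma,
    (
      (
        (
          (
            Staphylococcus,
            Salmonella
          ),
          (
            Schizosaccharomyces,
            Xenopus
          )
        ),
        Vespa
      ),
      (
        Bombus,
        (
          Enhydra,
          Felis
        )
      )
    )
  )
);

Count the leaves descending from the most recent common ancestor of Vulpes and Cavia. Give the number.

16

The MRCA of Vulpes and Cavia is the node subtending (((Corvus,Vulpes),(Lynx,((Mus,Mustela),Apis))),((Klebsiella,Quercus),(((((Musca,Callithrix),Helarctos),Papio),Taxidea),((Zea,Oncorhynchus),Cavia)))).
That clade contains 16 terminal taxa: Apis, Callithrix, Cavia, Corvus, Helarctos, Klebsiella, Lynx, Mus, Musca, Mustela, Oncorhynchus, Papio, Quercus, Taxidea, Vulpes, Zea.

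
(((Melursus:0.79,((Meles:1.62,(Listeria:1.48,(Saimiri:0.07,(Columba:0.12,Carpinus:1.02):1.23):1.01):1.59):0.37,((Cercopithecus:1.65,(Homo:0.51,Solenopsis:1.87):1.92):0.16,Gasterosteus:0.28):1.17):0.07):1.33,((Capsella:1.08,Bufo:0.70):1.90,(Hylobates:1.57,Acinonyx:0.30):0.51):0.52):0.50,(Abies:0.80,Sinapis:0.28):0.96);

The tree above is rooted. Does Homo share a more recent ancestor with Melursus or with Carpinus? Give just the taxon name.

The MRCA of Homo and Carpinus subtends ((Meles,(Listeria,(Saimiri,(Columba,Carpinus)))),((Cercopithecus,(Homo,Solenopsis)),Gasterosteus)) (9 taxa).
The MRCA of Homo and Melursus subtends (Melursus,((Meles,(Listeria,(Saimiri,(Columba,Carpinus)))),((Cercopithecus,(Homo,Solenopsis)),Gasterosteus))) (10 taxa).
The first is nested inside the second, so Homo shares a more recent common ancestor with Carpinus.

Carpinus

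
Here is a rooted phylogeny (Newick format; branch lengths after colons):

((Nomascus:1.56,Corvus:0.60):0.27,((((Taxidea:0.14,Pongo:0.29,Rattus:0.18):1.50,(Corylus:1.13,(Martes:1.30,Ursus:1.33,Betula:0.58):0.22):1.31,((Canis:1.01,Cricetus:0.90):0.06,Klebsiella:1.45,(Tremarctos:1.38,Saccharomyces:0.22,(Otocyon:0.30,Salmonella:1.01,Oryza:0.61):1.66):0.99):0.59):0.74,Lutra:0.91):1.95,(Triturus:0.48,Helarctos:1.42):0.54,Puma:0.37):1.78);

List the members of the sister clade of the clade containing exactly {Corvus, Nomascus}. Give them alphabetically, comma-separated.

Betula, Canis, Corylus, Cricetus, Helarctos, Klebsiella, Lutra, Martes, Oryza, Otocyon, Pongo, Puma, Rattus, Saccharomyces, Salmonella, Taxidea, Tremarctos, Triturus, Ursus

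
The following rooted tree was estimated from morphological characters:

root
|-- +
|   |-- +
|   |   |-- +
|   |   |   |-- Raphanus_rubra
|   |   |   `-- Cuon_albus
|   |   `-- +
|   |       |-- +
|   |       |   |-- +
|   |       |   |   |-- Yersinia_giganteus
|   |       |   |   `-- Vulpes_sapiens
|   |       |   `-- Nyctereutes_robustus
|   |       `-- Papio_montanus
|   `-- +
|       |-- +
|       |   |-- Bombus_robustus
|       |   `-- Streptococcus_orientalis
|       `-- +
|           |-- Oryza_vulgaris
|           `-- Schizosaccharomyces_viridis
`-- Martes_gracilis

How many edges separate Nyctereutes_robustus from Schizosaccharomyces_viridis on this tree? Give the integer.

The MRCA of Nyctereutes_robustus and Schizosaccharomyces_viridis is the node subtending (((Raphanus_rubra,Cuon_albus),(((Yersinia_giganteus,Vulpes_sapiens),Nyctereutes_robustus),Papio_montanus)),((Bombus_robustus,Streptococcus_orientalis),(Oryza_vulgaris,Schizosaccharomyces_viridis))).
From Nyctereutes_robustus up to that node: 4 branches. From Schizosaccharomyces_viridis up to the same node: 3 branches. Total: 4 + 3 = 7.

7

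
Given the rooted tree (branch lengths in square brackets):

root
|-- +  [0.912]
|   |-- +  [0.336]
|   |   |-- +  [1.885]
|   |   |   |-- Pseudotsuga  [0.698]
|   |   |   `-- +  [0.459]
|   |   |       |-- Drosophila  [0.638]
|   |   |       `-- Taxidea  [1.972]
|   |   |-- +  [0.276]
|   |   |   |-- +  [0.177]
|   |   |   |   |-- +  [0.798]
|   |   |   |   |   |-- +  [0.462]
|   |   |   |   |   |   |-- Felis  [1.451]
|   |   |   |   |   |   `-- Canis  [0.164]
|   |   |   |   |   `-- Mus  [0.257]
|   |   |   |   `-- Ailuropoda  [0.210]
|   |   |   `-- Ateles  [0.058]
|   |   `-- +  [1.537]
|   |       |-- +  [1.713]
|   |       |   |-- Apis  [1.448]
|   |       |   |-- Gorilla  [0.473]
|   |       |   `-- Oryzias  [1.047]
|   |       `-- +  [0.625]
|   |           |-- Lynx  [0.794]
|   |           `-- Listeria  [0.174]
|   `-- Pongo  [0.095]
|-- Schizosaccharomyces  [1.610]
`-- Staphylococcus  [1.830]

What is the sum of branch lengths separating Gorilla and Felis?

The path runs Gorilla → … → MRCA → … → Felis; the MRCA is the node subtending ((Pseudotsuga,(Drosophila,Taxidea)),((((Felis,Canis),Mus),Ailuropoda),Ateles),((Apis,Gorilla,Oryzias),(Lynx,Listeria))).
Branch lengths along that path: 0.473 + 1.713 + 1.537 + 0.276 + 0.177 + 0.798 + 0.462 + 1.451 = 6.887.

6.887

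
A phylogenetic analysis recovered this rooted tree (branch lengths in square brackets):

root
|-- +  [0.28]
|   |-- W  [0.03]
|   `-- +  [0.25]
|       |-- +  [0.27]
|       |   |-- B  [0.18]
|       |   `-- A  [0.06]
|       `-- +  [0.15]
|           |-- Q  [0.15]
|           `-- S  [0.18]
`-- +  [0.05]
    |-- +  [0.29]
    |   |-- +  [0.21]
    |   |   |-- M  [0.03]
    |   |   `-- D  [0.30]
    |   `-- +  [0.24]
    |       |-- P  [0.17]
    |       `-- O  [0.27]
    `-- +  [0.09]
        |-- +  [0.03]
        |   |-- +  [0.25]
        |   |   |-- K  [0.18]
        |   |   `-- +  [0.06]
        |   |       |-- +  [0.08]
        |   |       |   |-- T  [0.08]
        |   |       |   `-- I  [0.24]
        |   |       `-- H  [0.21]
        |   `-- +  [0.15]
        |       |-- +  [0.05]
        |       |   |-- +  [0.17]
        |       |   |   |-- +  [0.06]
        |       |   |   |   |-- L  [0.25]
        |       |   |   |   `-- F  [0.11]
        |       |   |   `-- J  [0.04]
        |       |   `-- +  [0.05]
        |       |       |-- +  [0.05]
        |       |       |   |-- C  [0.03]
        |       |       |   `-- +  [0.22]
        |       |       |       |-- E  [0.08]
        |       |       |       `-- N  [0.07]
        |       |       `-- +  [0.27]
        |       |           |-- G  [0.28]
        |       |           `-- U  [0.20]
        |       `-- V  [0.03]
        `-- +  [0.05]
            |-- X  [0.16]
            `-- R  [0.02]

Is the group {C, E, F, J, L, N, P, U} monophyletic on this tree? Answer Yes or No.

No

The MRCA of the listed taxa subtends (((M,D),(P,O)),(((K,((T,I),H)),((((L,F),J),((C,(E,N)),(G,U))),V)),(X,R))).
That clade also contains D, G, H, I, K, M, O, R, T, V, X, which are not in the proposed group, so the group is not monophyletic.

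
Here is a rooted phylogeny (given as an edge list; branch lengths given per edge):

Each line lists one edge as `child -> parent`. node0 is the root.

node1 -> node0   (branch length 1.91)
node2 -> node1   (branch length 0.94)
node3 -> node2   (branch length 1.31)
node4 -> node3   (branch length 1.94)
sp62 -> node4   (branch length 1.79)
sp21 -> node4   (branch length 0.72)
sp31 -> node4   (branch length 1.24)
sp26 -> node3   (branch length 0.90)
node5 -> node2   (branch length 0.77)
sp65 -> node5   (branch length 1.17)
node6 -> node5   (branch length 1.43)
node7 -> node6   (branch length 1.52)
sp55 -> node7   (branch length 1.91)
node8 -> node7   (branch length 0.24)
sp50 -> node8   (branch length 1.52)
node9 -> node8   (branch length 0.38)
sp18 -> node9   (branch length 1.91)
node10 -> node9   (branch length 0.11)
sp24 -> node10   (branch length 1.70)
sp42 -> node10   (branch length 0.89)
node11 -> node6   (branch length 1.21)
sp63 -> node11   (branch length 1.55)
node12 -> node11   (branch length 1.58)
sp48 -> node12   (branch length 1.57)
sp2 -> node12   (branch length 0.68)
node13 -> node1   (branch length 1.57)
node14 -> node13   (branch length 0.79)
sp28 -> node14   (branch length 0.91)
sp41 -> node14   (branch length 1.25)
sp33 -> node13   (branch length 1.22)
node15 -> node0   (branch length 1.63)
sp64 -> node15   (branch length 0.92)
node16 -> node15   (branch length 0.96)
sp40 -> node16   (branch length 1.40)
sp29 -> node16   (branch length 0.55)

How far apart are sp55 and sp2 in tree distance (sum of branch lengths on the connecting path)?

The path runs sp55 → … → MRCA → … → sp2; the MRCA is the node subtending ((sp55,(sp50,(sp18,(sp24,sp42)))),(sp63,(sp48,sp2))).
Branch lengths along that path: 1.91 + 1.52 + 1.21 + 1.58 + 0.68 = 6.90.

6.90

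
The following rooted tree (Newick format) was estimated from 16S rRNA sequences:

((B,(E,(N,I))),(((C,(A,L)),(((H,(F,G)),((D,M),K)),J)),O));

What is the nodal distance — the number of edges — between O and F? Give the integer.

The MRCA of O and F is the node subtending (((C,(A,L)),(((H,(F,G)),((D,M),K)),J)),O).
From O up to that node: 1 branch. From F up to the same node: 6 branches. Total: 1 + 6 = 7.

7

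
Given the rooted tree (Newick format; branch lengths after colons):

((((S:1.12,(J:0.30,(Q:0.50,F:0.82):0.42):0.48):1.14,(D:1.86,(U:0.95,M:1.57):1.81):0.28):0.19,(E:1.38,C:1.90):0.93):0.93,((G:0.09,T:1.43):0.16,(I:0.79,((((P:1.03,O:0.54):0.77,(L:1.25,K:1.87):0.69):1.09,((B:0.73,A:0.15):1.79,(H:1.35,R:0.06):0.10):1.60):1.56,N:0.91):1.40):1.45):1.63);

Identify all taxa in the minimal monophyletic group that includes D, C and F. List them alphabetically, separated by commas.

Tracing D: it sits inside (D,(U,M)).
Tracing C: it sits inside (E,C).
Tracing F: it sits inside (Q,F).
The smallest clade enclosing all 3 is (((S,(J,(Q,F))),(D,(U,M))),(E,C)); the answer is its 9 terminal taxa in alphabetical order.

C, D, E, F, J, M, Q, S, U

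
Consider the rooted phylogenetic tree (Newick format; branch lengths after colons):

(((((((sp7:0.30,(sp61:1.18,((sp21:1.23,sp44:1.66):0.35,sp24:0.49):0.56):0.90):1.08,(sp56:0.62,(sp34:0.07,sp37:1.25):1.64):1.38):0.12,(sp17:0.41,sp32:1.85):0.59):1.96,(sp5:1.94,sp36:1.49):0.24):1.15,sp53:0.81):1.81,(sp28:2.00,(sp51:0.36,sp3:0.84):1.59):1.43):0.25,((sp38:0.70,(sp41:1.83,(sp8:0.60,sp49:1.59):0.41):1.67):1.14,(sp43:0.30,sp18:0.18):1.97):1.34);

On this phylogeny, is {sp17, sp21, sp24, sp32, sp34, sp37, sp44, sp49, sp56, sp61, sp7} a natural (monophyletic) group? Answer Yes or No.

No

The MRCA of the listed taxa is the root, so the smallest clade containing them is the whole tree.
That clade also contains sp18, sp28, sp3, sp36, sp38, sp41, sp43, sp5, sp51, sp53, sp8, which are not in the proposed group, so the group is not monophyletic.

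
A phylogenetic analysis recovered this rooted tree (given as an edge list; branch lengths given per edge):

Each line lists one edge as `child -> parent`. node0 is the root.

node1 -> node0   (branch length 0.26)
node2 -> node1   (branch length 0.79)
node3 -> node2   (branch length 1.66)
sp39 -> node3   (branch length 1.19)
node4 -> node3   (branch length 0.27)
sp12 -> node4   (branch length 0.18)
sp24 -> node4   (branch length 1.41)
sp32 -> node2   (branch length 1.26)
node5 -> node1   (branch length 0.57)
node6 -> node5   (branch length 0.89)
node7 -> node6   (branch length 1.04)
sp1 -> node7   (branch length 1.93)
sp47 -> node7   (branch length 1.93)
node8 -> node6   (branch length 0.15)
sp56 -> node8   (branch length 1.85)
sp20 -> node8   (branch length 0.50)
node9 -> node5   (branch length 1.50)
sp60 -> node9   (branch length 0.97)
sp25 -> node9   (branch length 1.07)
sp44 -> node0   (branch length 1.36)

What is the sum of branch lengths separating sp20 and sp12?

5.01

The path runs sp20 → … → MRCA → … → sp12; the MRCA is the node subtending (((sp39,(sp12,sp24)),sp32),(((sp1,sp47),(sp56,sp20)),(sp60,sp25))).
Branch lengths along that path: 0.50 + 0.15 + 0.89 + 0.57 + 0.79 + 1.66 + 0.27 + 0.18 = 5.01.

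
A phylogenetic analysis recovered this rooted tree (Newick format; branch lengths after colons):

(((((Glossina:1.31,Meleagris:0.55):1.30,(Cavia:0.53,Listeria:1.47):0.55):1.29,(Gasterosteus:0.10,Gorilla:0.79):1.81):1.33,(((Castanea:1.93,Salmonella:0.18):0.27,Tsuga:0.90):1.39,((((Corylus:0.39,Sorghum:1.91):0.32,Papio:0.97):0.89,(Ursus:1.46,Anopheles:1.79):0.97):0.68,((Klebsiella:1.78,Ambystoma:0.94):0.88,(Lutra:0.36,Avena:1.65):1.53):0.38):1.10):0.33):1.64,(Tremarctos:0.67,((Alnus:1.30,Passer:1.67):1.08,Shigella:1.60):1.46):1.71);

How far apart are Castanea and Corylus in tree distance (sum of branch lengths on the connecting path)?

The path runs Castanea → … → MRCA → … → Corylus; the MRCA is the node subtending (((Castanea,Salmonella),Tsuga),((((Corylus,Sorghum),Papio),(Ursus,Anopheles)),((Klebsiella,Ambystoma),(Lutra,Avena)))).
Branch lengths along that path: 1.93 + 0.27 + 1.39 + 1.10 + 0.68 + 0.89 + 0.32 + 0.39 = 6.97.

6.97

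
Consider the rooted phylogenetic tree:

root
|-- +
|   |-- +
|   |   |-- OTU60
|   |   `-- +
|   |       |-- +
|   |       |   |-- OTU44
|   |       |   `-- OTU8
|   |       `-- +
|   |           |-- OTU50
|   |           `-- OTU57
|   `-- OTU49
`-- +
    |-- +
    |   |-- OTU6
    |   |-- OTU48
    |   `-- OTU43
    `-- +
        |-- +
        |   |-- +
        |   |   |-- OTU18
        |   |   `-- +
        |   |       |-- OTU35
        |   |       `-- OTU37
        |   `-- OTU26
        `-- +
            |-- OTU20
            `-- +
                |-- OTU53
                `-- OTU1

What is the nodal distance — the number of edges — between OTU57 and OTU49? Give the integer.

5

The MRCA of OTU57 and OTU49 is the node subtending ((OTU60,((OTU44,OTU8),(OTU50,OTU57))),OTU49).
From OTU57 up to that node: 4 branches. From OTU49 up to the same node: 1 branch. Total: 4 + 1 = 5.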